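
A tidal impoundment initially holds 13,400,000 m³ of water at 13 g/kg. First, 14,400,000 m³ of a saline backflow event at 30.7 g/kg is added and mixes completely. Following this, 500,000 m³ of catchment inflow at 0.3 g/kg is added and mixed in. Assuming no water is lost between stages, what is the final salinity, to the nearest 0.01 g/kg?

By conservation of dissolved salt,
Initial salt = 13,400,000×13 = 174,200,000
After stage 1: salt = 174,200,000 + 14,400,000×30.7 = 616,280,000; volume = 27,800,000 m³; S = 22.168 g/kg
After stage 2: salt = 616,280,000 + 500,000×0.3 = 616,430,000; volume = 28,300,000 m³
S = 616,430,000 / 28,300,000 = 21.782 g/kg

21.78 g/kg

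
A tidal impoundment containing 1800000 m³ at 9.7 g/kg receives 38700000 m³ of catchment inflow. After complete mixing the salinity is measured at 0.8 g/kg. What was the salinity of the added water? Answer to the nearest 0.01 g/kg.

0.39 g/kg

Salt balance: 1,800,000×9.7 + 38,700,000×S = 40,500,000×0.8
17,460,000 + 38,700,000·S = 32,400,000
S = (32,400,000 − 17,460,000) / 38,700,000 = 0.386 g/kg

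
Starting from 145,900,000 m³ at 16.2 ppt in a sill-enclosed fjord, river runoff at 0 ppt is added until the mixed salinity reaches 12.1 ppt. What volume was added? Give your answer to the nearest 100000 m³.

49400000 m³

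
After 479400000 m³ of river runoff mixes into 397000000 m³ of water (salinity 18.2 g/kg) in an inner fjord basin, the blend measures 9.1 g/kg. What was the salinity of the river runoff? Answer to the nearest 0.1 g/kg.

Salt balance: 397,000,000×18.2 + 479,400,000×S = 876,400,000×9.1
7,225,400,000 + 479,400,000·S = 7,975,240,000
S = (7,975,240,000 − 7,225,400,000) / 479,400,000 = 1.5641 g/kg

1.6 g/kg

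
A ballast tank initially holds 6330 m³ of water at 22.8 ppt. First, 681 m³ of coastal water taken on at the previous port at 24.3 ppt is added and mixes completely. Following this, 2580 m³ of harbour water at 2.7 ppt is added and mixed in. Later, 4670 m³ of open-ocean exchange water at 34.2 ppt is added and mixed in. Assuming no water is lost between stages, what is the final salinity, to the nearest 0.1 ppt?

23.0 ppt

Salt balance:
Initial salt = 6,330×22.8 = 144,324
After stage 1: salt = 144,324 + 681×24.3 = 160,872.3; volume = 7,011 m³; S = 22.946 ppt
After stage 2: salt = 160,872.3 + 2,580×2.7 = 167,838.3; volume = 9,591 m³; S = 17.5 ppt
After stage 3: salt = 167,838.3 + 4,670×34.2 = 327,552.3; volume = 14,261 m³
S = 327,552.3 / 14,261 = 22.9684 ppt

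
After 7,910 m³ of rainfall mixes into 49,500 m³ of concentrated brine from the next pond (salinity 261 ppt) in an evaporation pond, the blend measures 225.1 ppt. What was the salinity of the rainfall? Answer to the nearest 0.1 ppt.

Salt balance: 49,500×261 + 7,910×S = 57,410×225.1
12,919,500 + 7,910·S = 12,922,991
S = (12,922,991 − 12,919,500) / 7,910 = 0.4413 ppt

0.4 ppt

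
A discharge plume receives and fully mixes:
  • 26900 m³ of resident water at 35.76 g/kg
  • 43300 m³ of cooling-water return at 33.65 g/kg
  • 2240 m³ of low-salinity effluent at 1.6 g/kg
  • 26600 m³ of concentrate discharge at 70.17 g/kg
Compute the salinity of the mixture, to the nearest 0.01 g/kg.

Weighted by volume,
salt = 26,900×35.76 + 43,300×33.65 + 2,240×1.6 + 26,600×70.17 = 961,944 + 1,457,045 + 3,584 + 1,866,522 = 4,289,095
volume = 26,900 + 43,300 + 2,240 + 26,600 = 99,040 m³
S = 4,289,095 / 99,040 = 43.3067 g/kg

43.31 g/kg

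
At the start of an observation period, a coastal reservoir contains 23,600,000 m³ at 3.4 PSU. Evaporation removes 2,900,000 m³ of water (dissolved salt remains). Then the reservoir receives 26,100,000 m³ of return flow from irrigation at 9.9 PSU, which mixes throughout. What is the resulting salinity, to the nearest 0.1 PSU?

7.2 PSU

After evaporation: salt = 23,600,000×3.4 = 80,240,000; volume = 23,600,000 − 2,900,000 = 20,700,000 m³
After mixing: salt = 80,240,000 + 26,100,000×9.9 = 338,630,000; volume = 20,700,000 + 26,100,000 = 46,800,000 m³
S = 338,630,000 / 46,800,000 = 7.2357 PSU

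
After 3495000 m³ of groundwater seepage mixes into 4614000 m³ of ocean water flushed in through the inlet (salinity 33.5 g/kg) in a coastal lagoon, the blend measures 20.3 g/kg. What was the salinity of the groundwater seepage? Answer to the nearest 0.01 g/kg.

Salt balance: 4,614,000×33.5 + 3,495,000×S = 8,109,000×20.3
154,569,000 + 3,495,000·S = 164,612,700
S = (164,612,700 − 154,569,000) / 3,495,000 = 2.8737 g/kg

2.87 g/kg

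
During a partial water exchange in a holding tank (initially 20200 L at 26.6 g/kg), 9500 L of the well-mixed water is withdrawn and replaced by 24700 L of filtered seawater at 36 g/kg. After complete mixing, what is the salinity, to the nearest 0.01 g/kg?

33.16 g/kg

Remaining after removal: 10,700 L at 26.6 g/kg (salt = 284,620)
After addition: salt = 284,620 + 24,700×36 = 1,173,820; volume = 35,400 L
S = 1,173,820 / 35,400 = 33.1588 g/kg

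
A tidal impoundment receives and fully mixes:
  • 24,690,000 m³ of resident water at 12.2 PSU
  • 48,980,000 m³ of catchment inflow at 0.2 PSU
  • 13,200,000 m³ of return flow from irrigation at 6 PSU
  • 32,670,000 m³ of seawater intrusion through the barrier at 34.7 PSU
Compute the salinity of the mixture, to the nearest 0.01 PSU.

12.75 PSU

By conservation of dissolved salt,
salt = 24,690,000×12.2 + 48,980,000×0.2 + 13,200,000×6 + 32,670,000×34.7 = 301,218,000 + 9,796,000 + 79,200,000 + 1,133,649,000 = 1,523,863,000
volume = 24,690,000 + 48,980,000 + 13,200,000 + 32,670,000 = 119,540,000 m³
S = 1,523,863,000 / 119,540,000 = 12.7477 PSU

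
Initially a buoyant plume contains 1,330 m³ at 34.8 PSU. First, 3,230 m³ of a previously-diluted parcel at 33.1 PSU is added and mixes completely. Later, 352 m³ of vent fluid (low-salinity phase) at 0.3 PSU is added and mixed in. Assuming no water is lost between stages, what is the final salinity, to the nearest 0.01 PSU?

31.21 PSU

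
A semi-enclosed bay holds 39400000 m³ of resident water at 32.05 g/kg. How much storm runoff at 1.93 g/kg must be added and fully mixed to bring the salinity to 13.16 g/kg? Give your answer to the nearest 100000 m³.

66300000 m³

Salt balance: 39,400,000×32.05 + V×1.93 = (39,400,000+V)×13.16
1,262,770,000 + 1.93V = 518,504,000 + 13.16V
744,266,000 = 11.23V
V = 66,274,799.64 m³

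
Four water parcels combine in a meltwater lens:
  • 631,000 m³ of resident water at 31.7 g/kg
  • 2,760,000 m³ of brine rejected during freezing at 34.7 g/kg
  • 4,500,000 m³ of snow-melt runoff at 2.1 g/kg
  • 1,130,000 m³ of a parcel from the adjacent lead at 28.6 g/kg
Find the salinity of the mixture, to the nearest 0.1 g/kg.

By conservation of dissolved salt,
salt = 631,000×31.7 + 2,760,000×34.7 + 4,500,000×2.1 + 1,130,000×28.6 = 20,002,700 + 95,772,000 + 9,450,000 + 32,318,000 = 157,542,700
volume = 631,000 + 2,760,000 + 4,500,000 + 1,130,000 = 9,021,000 m³
S = 157,542,700 / 9,021,000 = 17.464 g/kg

17.5 g/kg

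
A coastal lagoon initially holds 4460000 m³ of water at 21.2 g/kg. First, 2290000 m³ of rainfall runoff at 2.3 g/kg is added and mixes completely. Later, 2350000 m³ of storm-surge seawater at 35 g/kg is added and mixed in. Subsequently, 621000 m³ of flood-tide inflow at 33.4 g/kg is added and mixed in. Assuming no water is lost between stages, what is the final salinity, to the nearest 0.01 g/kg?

Salt balance:
Initial salt = 4,460,000×21.2 = 94,552,000
After stage 1: salt = 94,552,000 + 2,290,000×2.3 = 99,819,000; volume = 6,750,000 m³; S = 14.788 g/kg
After stage 2: salt = 99,819,000 + 2,350,000×35 = 182,069,000; volume = 9,100,000 m³; S = 20.008 g/kg
After stage 3: salt = 182,069,000 + 621,000×33.4 = 202,810,400; volume = 9,721,000 m³
S = 202,810,400 / 9,721,000 = 20.8631 g/kg

20.86 g/kg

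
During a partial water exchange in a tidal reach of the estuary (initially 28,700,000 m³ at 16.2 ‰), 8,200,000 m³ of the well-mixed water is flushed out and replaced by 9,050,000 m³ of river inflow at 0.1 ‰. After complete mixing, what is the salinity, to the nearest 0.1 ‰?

Remaining after removal: 20,500,000 m³ at 16.2 ‰ (salt = 332,100,000)
After addition: salt = 332,100,000 + 9,050,000×0.1 = 333,005,000; volume = 29,550,000 m³
S = 333,005,000 / 29,550,000 = 11.2692 ‰

11.3 ‰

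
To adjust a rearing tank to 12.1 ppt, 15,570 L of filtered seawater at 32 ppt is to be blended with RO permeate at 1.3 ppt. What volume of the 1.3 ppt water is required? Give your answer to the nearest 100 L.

28700 L

Salt balance: 15,570×32 + V×1.3 = (15,570+V)×12.1
498,240 + 1.3V = 188,397 + 12.1V
309,843 = 10.8V
V = 28,689.17 L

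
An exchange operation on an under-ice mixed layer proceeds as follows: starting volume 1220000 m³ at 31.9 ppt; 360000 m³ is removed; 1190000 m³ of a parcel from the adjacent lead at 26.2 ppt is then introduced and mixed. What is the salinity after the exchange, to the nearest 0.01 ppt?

Remaining after removal: 860,000 m³ at 31.9 ppt (salt = 27,434,000)
After addition: salt = 27,434,000 + 1,190,000×26.2 = 58,612,000; volume = 2,050,000 m³
S = 58,612,000 / 2,050,000 = 28.5912 ppt

28.59 ppt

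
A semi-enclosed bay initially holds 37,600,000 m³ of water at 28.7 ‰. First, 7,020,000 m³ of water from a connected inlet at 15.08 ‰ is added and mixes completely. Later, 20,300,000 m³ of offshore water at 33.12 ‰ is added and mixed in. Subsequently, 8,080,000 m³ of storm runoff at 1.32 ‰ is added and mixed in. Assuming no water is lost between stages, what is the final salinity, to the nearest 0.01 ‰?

25.59 ‰

Mass of salt is conserved:
Initial salt = 37,600,000×28.7 = 1,079,120,000
After stage 1: salt = 1,079,120,000 + 7,020,000×15.08 = 1,184,981,600; volume = 44,620,000 m³; S = 26.557 ‰
After stage 2: salt = 1,184,981,600 + 20,300,000×33.12 = 1,857,317,600; volume = 64,920,000 m³; S = 28.609 ‰
After stage 3: salt = 1,857,317,600 + 8,080,000×1.32 = 1,867,983,200; volume = 73,000,000 m³
S = 1,867,983,200 / 73,000,000 = 25.5888 ‰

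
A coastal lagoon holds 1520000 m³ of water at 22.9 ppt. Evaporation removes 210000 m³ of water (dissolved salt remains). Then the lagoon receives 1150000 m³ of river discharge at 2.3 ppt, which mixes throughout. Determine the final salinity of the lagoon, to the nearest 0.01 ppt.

15.22 ppt

After evaporation: salt = 1,520,000×22.9 = 34,808,000; volume = 1,520,000 − 210,000 = 1,310,000 m³
After mixing: salt = 34,808,000 + 1,150,000×2.3 = 37,453,000; volume = 1,310,000 + 1,150,000 = 2,460,000 m³
S = 37,453,000 / 2,460,000 = 15.2248 ppt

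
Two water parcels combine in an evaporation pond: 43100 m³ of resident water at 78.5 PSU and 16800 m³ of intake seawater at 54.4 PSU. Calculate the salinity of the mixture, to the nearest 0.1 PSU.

71.7 PSU

Total salt / total volume:
salt = 43,100×78.5 + 16,800×54.4 = 3,383,350 + 913,920 = 4,297,270
volume = 43,100 + 16,800 = 59,900 m³
S = 4,297,270 / 59,900 = 71.741 PSU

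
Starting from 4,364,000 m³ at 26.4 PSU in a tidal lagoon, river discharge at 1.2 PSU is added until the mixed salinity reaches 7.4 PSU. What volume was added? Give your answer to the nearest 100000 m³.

Salt balance: 4,364,000×26.4 + V×1.2 = (4,364,000+V)×7.4
115,209,600 + 1.2V = 32,293,600 + 7.4V
82,916,000 = 6.2V
V = 13,373,548.39 m³

13400000 m³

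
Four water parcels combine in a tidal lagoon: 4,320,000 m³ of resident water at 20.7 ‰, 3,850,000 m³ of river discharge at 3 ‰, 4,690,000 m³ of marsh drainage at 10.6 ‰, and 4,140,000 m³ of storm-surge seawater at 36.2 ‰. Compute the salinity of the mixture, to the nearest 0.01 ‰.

17.68 ‰

Total salt / total volume:
salt = 4,320,000×20.7 + 3,850,000×3 + 4,690,000×10.6 + 4,140,000×36.2 = 89,424,000 + 11,550,000 + 49,714,000 + 149,868,000 = 300,556,000
volume = 4,320,000 + 3,850,000 + 4,690,000 + 4,140,000 = 17,000,000 m³
S = 300,556,000 / 17,000,000 = 17.6798 ‰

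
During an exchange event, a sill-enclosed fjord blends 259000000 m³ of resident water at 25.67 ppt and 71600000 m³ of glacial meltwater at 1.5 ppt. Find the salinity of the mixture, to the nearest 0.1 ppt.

20.4 ppt

Total salt / total volume:
salt = 259,000,000×25.67 + 71,600,000×1.5 = 6,648,530,000 + 107,400,000 = 6,755,930,000
volume = 259,000,000 + 71,600,000 = 330,600,000 m³
S = 6,755,930,000 / 330,600,000 = 20.435 ppt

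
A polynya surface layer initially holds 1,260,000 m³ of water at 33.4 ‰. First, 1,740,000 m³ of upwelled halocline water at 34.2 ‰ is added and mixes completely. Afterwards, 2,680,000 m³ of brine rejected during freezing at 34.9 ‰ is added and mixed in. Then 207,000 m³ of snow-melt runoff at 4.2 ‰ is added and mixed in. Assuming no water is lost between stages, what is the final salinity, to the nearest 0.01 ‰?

33.29 ‰

Salt balance:
Initial salt = 1,260,000×33.4 = 42,084,000
After stage 1: salt = 42,084,000 + 1,740,000×34.2 = 101,592,000; volume = 3,000,000 m³; S = 33.864 ‰
After stage 2: salt = 101,592,000 + 2,680,000×34.9 = 195,124,000; volume = 5,680,000 m³; S = 34.353 ‰
After stage 3: salt = 195,124,000 + 207,000×4.2 = 195,993,400; volume = 5,887,000 m³
S = 195,993,400 / 5,887,000 = 33.2926 ‰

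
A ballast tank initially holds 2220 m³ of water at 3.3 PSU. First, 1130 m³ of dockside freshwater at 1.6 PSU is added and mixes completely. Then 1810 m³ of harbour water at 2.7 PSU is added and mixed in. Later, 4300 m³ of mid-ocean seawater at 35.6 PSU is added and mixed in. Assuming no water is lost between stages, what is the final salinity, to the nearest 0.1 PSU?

By conservation of dissolved salt,
Initial salt = 2,220×3.3 = 7,326
After stage 1: salt = 7,326 + 1,130×1.6 = 9,134; volume = 3,350 m³; S = 2.727 PSU
After stage 2: salt = 9,134 + 1,810×2.7 = 14,021; volume = 5,160 m³; S = 2.717 PSU
After stage 3: salt = 14,021 + 4,300×35.6 = 167,101; volume = 9,460 m³
S = 167,101 / 9,460 = 17.664 PSU

17.7 PSU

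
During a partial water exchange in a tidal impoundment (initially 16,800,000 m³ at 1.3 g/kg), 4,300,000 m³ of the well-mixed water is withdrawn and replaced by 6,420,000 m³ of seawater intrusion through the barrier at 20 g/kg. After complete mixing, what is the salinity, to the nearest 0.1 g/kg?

7.6 g/kg

Remaining after removal: 12,500,000 m³ at 1.3 g/kg (salt = 16,250,000)
After addition: salt = 16,250,000 + 6,420,000×20 = 144,650,000; volume = 18,920,000 m³
S = 144,650,000 / 18,920,000 = 7.6453 g/kg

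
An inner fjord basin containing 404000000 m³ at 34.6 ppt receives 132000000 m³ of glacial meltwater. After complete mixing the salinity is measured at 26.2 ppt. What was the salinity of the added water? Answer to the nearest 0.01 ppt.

Salt balance: 404,000,000×34.6 + 132,000,000×S = 536,000,000×26.2
13,978,400,000 + 132,000,000·S = 14,043,200,000
S = (14,043,200,000 − 13,978,400,000) / 132,000,000 = 0.4909 ppt

0.49 ppt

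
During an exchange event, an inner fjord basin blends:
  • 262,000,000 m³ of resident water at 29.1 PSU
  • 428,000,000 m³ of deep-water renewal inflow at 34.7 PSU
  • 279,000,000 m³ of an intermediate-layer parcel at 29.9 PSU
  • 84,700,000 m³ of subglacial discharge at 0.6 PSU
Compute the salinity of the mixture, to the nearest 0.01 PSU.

29.30 PSU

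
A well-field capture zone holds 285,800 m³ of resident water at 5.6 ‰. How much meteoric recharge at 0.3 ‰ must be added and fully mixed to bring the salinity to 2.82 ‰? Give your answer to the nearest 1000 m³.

315000 m³

Salt balance: 285,800×5.6 + V×0.3 = (285,800+V)×2.82
1,600,480 + 0.3V = 805,956 + 2.82V
794,524 = 2.52V
V = 315,287.3 m³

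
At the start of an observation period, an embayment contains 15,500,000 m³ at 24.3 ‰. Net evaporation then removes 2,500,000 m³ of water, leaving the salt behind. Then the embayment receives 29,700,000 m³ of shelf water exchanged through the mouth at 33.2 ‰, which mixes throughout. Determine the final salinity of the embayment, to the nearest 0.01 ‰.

After evaporation: salt = 15,500,000×24.3 = 376,650,000; volume = 15,500,000 − 2,500,000 = 13,000,000 m³
After mixing: salt = 376,650,000 + 29,700,000×33.2 = 1,362,690,000; volume = 13,000,000 + 29,700,000 = 42,700,000 m³
S = 1,362,690,000 / 42,700,000 = 31.9131 ‰

31.91 ‰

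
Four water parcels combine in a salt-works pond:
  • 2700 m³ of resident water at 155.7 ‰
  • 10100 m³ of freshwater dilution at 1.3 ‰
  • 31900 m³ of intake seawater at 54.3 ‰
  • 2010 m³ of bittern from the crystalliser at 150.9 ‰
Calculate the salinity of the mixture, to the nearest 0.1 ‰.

Conserving salt mass:
salt = 2,700×155.7 + 10,100×1.3 + 31,900×54.3 + 2,010×150.9 = 420,390 + 13,130 + 1,732,170 + 303,309 = 2,468,999
volume = 2,700 + 10,100 + 31,900 + 2,010 = 46,710 m³
S = 2,468,999 / 46,710 = 52.858 ‰

52.9 ‰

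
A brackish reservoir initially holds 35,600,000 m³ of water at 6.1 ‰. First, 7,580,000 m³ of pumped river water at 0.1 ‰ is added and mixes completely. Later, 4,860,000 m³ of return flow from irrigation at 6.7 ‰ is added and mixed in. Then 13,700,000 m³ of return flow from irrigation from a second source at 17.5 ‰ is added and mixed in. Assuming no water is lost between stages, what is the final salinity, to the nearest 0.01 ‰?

7.94 ‰

By conservation of dissolved salt,
Initial salt = 35,600,000×6.1 = 217,160,000
After stage 1: salt = 217,160,000 + 7,580,000×0.1 = 217,918,000; volume = 43,180,000 m³; S = 5.047 ‰
After stage 2: salt = 217,918,000 + 4,860,000×6.7 = 250,480,000; volume = 48,040,000 m³; S = 5.214 ‰
After stage 3: salt = 250,480,000 + 13,700,000×17.5 = 490,230,000; volume = 61,740,000 m³
S = 490,230,000 / 61,740,000 = 7.9402 ‰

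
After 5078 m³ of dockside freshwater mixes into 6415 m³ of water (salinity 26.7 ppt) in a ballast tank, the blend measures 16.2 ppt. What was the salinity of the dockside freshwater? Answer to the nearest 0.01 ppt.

Salt balance: 6,415×26.7 + 5,078×S = 11,493×16.2
171,280.5 + 5,078·S = 186,186.6
S = (186,186.6 − 171,280.5) / 5,078 = 2.9354 ppt

2.94 ppt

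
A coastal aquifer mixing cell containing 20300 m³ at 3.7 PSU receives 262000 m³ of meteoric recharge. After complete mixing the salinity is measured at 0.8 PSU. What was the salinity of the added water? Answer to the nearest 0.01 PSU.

Salt balance: 20,300×3.7 + 262,000×S = 282,300×0.8
75,110 + 262,000·S = 225,840
S = (225,840 − 75,110) / 262,000 = 0.5753 PSU

0.58 PSU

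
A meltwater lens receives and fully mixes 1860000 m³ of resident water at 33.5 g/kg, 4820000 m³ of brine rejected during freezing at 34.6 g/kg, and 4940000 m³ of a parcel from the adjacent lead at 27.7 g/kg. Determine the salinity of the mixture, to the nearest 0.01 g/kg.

31.49 g/kg

Salt balance:
salt = 1,860,000×33.5 + 4,820,000×34.6 + 4,940,000×27.7 = 62,310,000 + 166,772,000 + 136,838,000 = 365,920,000
volume = 1,860,000 + 4,820,000 + 4,940,000 = 11,620,000 m³
S = 365,920,000 / 11,620,000 = 31.4905 g/kg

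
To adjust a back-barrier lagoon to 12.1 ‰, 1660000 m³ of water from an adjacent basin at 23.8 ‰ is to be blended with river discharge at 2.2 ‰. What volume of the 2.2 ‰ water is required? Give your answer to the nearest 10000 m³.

1960000 m³

Salt balance: 1,660,000×23.8 + V×2.2 = (1,660,000+V)×12.1
39,508,000 + 2.2V = 20,086,000 + 12.1V
19,422,000 = 9.9V
V = 1,961,818.18 m³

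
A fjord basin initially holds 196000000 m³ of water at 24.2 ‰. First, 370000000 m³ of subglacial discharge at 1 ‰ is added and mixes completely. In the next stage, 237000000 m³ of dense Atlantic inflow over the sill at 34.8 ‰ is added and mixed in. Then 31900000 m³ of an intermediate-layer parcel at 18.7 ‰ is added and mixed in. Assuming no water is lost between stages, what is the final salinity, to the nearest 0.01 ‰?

Conserving salt mass:
Initial salt = 196,000,000×24.2 = 4,743,200,000
After stage 1: salt = 4,743,200,000 + 370,000,000×1 = 5,113,200,000; volume = 566,000,000 m³; S = 9.034 ‰
After stage 2: salt = 5,113,200,000 + 237,000,000×34.8 = 13,360,800,000; volume = 803,000,000 m³; S = 16.639 ‰
After stage 3: salt = 13,360,800,000 + 31,900,000×18.7 = 13,957,330,000; volume = 834,900,000 m³
S = 13,957,330,000 / 834,900,000 = 16.7174 ‰

16.72 ‰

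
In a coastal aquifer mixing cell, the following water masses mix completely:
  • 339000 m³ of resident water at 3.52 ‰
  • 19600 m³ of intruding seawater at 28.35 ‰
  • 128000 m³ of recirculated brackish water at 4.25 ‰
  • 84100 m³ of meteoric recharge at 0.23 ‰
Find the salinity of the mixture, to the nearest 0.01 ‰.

4.05 ‰

Mass of salt is conserved:
salt = 339,000×3.52 + 19,600×28.35 + 128,000×4.25 + 84,100×0.23 = 1,193,280 + 555,660 + 544,000 + 19,343 = 2,312,283
volume = 339,000 + 19,600 + 128,000 + 84,100 = 570,700 m³
S = 2,312,283 / 570,700 = 4.0517 ‰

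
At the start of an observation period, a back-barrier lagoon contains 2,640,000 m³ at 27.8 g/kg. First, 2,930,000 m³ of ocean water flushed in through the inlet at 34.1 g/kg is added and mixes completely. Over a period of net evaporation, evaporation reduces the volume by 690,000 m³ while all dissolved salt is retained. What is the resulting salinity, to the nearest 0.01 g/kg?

After mixing: salt = 2,640,000×27.8 + 2,930,000×34.1 = 173,305,000; volume = 5,570,000 m³
After evaporation: salt unchanged = 173,305,000; volume = 5,570,000 − 690,000 = 4,880,000 m³
S = 173,305,000 / 4,880,000 = 35.5133 g/kg

35.51 g/kg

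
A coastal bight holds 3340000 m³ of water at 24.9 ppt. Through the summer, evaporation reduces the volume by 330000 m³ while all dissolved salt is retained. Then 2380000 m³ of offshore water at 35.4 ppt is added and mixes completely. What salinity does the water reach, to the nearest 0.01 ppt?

After evaporation: salt = 3,340,000×24.9 = 83,166,000; volume = 3,340,000 − 330,000 = 3,010,000 m³
After mixing: salt = 83,166,000 + 2,380,000×35.4 = 167,418,000; volume = 3,010,000 + 2,380,000 = 5,390,000 m³
S = 167,418,000 / 5,390,000 = 31.0609 ppt

31.06 ppt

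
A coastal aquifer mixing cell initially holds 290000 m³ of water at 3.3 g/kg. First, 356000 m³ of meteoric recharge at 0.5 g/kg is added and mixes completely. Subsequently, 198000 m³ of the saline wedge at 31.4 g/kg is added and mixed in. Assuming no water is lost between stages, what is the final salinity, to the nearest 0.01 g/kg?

Conserving salt mass:
Initial salt = 290,000×3.3 = 957,000
After stage 1: salt = 957,000 + 356,000×0.5 = 1,135,000; volume = 646,000 m³; S = 1.757 g/kg
After stage 2: salt = 1,135,000 + 198,000×31.4 = 7,352,200; volume = 844,000 m³
S = 7,352,200 / 844,000 = 8.7111 g/kg

8.71 g/kg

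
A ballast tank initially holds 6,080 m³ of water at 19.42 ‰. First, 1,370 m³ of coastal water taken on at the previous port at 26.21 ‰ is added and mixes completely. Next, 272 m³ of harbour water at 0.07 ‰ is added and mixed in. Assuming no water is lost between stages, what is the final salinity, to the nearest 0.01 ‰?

19.94 ‰

By conservation of dissolved salt,
Initial salt = 6,080×19.42 = 118,073.6
After stage 1: salt = 118,073.6 + 1,370×26.21 = 153,981.3; volume = 7,450 m³; S = 20.669 ‰
After stage 2: salt = 153,981.3 + 272×0.07 = 154,000.34; volume = 7,722 m³
S = 154,000.34 / 7,722 = 19.9431 ‰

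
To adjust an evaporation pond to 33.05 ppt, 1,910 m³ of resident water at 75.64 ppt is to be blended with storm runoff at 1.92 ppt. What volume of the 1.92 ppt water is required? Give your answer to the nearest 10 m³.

2610 m³

Salt balance: 1,910×75.64 + V×1.92 = (1,910+V)×33.05
144,472.4 + 1.92V = 63,125.5 + 33.05V
81,346.9 = 31.13V
V = 2,613.14 m³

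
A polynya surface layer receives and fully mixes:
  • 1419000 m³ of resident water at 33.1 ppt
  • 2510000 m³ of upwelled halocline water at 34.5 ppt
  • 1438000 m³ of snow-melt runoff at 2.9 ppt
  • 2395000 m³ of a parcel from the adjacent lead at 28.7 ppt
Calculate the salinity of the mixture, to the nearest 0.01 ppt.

26.60 ppt

Weighted by volume,
salt = 1,419,000×33.1 + 2,510,000×34.5 + 1,438,000×2.9 + 2,395,000×28.7 = 46,968,900 + 86,595,000 + 4,170,200 + 68,736,500 = 206,470,600
volume = 1,419,000 + 2,510,000 + 1,438,000 + 2,395,000 = 7,762,000 m³
S = 206,470,600 / 7,762,000 = 26.6002 ppt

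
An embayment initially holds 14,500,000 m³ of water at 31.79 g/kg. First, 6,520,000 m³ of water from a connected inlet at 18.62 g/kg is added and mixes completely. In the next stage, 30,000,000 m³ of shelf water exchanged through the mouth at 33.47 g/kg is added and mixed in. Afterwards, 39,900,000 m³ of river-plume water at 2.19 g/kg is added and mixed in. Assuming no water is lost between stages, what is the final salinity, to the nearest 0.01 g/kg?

Conserving salt mass:
Initial salt = 14,500,000×31.79 = 460,955,000
After stage 1: salt = 460,955,000 + 6,520,000×18.62 = 582,357,400; volume = 21,020,000 m³; S = 27.705 g/kg
After stage 2: salt = 582,357,400 + 30,000,000×33.47 = 1,586,457,400; volume = 51,020,000 m³; S = 31.095 g/kg
After stage 3: salt = 1,586,457,400 + 39,900,000×2.19 = 1,673,838,400; volume = 90,920,000 m³
S = 1,673,838,400 / 90,920,000 = 18.41 g/kg

18.41 g/kg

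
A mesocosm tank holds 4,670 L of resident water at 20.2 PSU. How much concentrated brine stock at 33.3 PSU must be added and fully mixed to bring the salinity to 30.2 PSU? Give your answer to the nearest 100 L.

15100 L

Salt balance: 4,670×20.2 + V×33.3 = (4,670+V)×30.2
94,334 + 33.3V = 141,034 + 30.2V
46,700 = 3.1V
V = 15,064.52 L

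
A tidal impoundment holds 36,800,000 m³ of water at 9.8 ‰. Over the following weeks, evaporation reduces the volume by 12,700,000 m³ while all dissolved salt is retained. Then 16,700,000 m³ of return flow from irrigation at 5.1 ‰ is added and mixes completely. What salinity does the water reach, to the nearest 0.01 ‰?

10.93 ‰

After evaporation: salt = 36,800,000×9.8 = 360,640,000; volume = 36,800,000 − 12,700,000 = 24,100,000 m³
After mixing: salt = 360,640,000 + 16,700,000×5.1 = 445,810,000; volume = 24,100,000 + 16,700,000 = 40,800,000 m³
S = 445,810,000 / 40,800,000 = 10.9267 ‰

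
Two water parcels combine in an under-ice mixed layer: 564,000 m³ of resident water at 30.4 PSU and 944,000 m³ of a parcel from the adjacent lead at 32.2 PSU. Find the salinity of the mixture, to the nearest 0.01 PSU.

By conservation of dissolved salt,
salt = 564,000×30.4 + 944,000×32.2 = 17,145,600 + 30,396,800 = 47,542,400
volume = 564,000 + 944,000 = 1,508,000 m³
S = 47,542,400 / 1,508,000 = 31.5268 PSU

31.53 PSU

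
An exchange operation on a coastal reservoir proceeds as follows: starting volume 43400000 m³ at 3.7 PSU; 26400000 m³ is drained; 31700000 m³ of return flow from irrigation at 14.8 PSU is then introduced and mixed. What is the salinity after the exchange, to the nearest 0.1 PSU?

10.9 PSU

Remaining after removal: 17,000,000 m³ at 3.7 PSU (salt = 62,900,000)
After addition: salt = 62,900,000 + 31,700,000×14.8 = 532,060,000; volume = 48,700,000 m³
S = 532,060,000 / 48,700,000 = 10.9253 PSU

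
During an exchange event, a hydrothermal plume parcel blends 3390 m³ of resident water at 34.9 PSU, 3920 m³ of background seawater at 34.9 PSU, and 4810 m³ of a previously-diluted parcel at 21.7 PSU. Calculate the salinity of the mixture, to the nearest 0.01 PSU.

29.66 PSU

Salt balance:
salt = 3,390×34.9 + 3,920×34.9 + 4,810×21.7 = 118,311 + 136,808 + 104,377 = 359,496
volume = 3,390 + 3,920 + 4,810 = 12,120 m³
S = 359,496 / 12,120 = 29.6614 PSU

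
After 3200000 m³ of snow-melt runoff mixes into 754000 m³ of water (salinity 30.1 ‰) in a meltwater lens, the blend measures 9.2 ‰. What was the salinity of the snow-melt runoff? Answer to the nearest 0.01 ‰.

4.28 ‰

Salt balance: 754,000×30.1 + 3,200,000×S = 3,954,000×9.2
22,695,400 + 3,200,000·S = 36,376,800
S = (36,376,800 − 22,695,400) / 3,200,000 = 4.2754 ‰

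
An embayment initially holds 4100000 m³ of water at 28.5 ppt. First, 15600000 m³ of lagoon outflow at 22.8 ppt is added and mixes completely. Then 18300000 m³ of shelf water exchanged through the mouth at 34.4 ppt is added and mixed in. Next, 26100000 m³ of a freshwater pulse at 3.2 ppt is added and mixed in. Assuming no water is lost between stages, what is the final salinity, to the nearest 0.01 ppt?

18.50 ppt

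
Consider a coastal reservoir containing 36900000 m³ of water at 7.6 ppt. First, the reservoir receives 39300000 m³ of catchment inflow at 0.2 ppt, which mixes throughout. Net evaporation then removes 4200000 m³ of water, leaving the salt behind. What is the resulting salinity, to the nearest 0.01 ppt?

After mixing: salt = 36,900,000×7.6 + 39,300,000×0.2 = 288,300,000; volume = 76,200,000 m³
After evaporation: salt unchanged = 288,300,000; volume = 76,200,000 − 4,200,000 = 72,000,000 m³
S = 288,300,000 / 72,000,000 = 4.0042 ppt

4.00 ppt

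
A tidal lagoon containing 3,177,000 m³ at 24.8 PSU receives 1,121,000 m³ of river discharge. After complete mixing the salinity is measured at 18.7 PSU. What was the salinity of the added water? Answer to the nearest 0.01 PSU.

1.41 PSU

Salt balance: 3,177,000×24.8 + 1,121,000×S = 4,298,000×18.7
78,789,600 + 1,121,000·S = 80,372,600
S = (80,372,600 − 78,789,600) / 1,121,000 = 1.4121 PSU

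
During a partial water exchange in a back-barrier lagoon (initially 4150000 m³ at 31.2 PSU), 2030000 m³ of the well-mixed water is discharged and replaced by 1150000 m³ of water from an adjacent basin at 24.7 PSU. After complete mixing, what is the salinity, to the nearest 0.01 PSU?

Remaining after removal: 2,120,000 m³ at 31.2 PSU (salt = 66,144,000)
After addition: salt = 66,144,000 + 1,150,000×24.7 = 94,549,000; volume = 3,270,000 m³
S = 94,549,000 / 3,270,000 = 28.9141 PSU

28.91 PSU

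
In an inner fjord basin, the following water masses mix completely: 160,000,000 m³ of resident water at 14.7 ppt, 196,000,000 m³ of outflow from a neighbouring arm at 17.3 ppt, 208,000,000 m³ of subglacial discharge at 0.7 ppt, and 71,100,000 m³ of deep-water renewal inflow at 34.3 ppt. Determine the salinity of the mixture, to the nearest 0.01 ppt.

Salt balance:
salt = 160,000,000×14.7 + 196,000,000×17.3 + 208,000,000×0.7 + 71,100,000×34.3 = 2,352,000,000 + 3,390,800,000 + 145,600,000 + 2,438,730,000 = 8,327,130,000
volume = 160,000,000 + 196,000,000 + 208,000,000 + 71,100,000 = 635,100,000 m³
S = 8,327,130,000 / 635,100,000 = 13.1115 ppt

13.11 ppt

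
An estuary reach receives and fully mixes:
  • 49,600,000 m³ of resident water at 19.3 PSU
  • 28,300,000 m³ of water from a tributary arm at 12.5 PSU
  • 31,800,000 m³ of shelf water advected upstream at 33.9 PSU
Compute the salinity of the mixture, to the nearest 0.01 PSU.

21.78 PSU

Salt balance:
salt = 49,600,000×19.3 + 28,300,000×12.5 + 31,800,000×33.9 = 957,280,000 + 353,750,000 + 1,078,020,000 = 2,389,050,000
volume = 49,600,000 + 28,300,000 + 31,800,000 = 109,700,000 m³
S = 2,389,050,000 / 109,700,000 = 21.778 PSU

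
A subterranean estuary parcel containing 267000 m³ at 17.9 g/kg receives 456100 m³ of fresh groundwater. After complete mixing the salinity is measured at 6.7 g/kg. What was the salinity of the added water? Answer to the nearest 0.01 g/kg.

0.14 g/kg

Salt balance: 267,000×17.9 + 456,100×S = 723,100×6.7
4,779,300 + 456,100·S = 4,844,770
S = (4,844,770 − 4,779,300) / 456,100 = 0.1435 g/kg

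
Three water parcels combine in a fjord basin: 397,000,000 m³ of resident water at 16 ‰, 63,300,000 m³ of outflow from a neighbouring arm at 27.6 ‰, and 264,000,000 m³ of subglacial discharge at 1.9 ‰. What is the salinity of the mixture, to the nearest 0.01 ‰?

11.87 ‰

Salt balance:
salt = 397,000,000×16 + 63,300,000×27.6 + 264,000,000×1.9 = 6,352,000,000 + 1,747,080,000 + 501,600,000 = 8,600,680,000
volume = 397,000,000 + 63,300,000 + 264,000,000 = 724,300,000 m³
S = 8,600,680,000 / 724,300,000 = 11.8745 ‰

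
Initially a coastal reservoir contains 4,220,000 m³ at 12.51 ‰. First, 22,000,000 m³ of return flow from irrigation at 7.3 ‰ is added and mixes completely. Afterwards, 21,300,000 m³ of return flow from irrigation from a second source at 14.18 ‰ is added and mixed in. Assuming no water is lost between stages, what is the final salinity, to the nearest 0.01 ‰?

By conservation of dissolved salt,
Initial salt = 4,220,000×12.51 = 52,792,200
After stage 1: salt = 52,792,200 + 22,000,000×7.3 = 213,392,200; volume = 26,220,000 m³; S = 8.139 ‰
After stage 2: salt = 213,392,200 + 21,300,000×14.18 = 515,426,200; volume = 47,520,000 m³
S = 515,426,200 / 47,520,000 = 10.8465 ‰

10.85 ‰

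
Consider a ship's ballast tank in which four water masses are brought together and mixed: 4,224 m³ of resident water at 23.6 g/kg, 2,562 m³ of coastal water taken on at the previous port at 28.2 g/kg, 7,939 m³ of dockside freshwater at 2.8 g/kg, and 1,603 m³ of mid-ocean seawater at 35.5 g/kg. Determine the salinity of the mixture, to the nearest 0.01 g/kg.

Salt balance:
salt = 4,224×23.6 + 2,562×28.2 + 7,939×2.8 + 1,603×35.5 = 99,686.4 + 72,248.4 + 22,229.2 + 56,906.5 = 251,070.5
volume = 4,224 + 2,562 + 7,939 + 1,603 = 16,328 m³
S = 251,070.5 / 16,328 = 15.3767 g/kg

15.38 g/kg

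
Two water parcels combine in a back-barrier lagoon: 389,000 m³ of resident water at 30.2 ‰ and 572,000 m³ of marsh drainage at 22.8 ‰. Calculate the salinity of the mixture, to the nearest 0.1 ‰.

25.8 ‰

Conserving salt mass:
salt = 389,000×30.2 + 572,000×22.8 = 11,747,800 + 13,041,600 = 24,789,400
volume = 389,000 + 572,000 = 961,000 m³
S = 24,789,400 / 961,000 = 25.795 ‰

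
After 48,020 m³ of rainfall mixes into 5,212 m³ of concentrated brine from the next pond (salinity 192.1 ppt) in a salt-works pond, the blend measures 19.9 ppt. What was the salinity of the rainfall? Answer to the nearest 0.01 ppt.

Salt balance: 5,212×192.1 + 48,020×S = 53,232×19.9
1,001,225.2 + 48,020·S = 1,059,316.8
S = (1,059,316.8 − 1,001,225.2) / 48,020 = 1.2097 ppt

1.21 ppt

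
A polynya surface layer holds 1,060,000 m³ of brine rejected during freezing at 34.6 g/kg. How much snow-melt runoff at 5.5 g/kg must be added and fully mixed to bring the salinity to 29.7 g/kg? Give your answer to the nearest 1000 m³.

215000 m³

Salt balance: 1,060,000×34.6 + V×5.5 = (1,060,000+V)×29.7
36,676,000 + 5.5V = 31,482,000 + 29.7V
5,194,000 = 24.2V
V = 214,628.1 m³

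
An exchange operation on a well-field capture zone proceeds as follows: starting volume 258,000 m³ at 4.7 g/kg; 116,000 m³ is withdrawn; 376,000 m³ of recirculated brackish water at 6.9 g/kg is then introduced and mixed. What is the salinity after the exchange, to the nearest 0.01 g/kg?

6.30 g/kg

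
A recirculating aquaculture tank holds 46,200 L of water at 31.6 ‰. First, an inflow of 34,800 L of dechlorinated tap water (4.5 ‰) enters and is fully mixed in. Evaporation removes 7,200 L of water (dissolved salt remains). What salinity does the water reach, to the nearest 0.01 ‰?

After mixing: salt = 46,200×31.6 + 34,800×4.5 = 1,616,520; volume = 81,000 L
After evaporation: salt unchanged = 1,616,520; volume = 81,000 − 7,200 = 73,800 L
S = 1,616,520 / 73,800 = 21.9041 ‰

21.90 ‰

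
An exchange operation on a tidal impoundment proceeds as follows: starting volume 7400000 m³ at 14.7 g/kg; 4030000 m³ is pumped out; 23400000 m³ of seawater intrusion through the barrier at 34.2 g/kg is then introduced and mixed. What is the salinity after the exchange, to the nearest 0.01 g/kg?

31.75 g/kg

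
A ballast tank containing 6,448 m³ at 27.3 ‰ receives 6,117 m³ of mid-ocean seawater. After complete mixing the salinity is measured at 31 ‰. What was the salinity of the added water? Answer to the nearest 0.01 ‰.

34.90 ‰

Salt balance: 6,448×27.3 + 6,117×S = 12,565×31
176,030.4 + 6,117·S = 389,515
S = (389,515 − 176,030.4) / 6,117 = 34.9002 ‰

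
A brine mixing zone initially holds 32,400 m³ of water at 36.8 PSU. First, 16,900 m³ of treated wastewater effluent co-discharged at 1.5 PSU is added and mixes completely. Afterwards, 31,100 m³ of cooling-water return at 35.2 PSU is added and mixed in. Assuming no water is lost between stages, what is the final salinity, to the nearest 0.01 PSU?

28.76 PSU

Mass of salt is conserved:
Initial salt = 32,400×36.8 = 1,192,320
After stage 1: salt = 1,192,320 + 16,900×1.5 = 1,217,670; volume = 49,300 m³; S = 24.699 PSU
After stage 2: salt = 1,217,670 + 31,100×35.2 = 2,312,390; volume = 80,400 m³
S = 2,312,390 / 80,400 = 28.7611 PSU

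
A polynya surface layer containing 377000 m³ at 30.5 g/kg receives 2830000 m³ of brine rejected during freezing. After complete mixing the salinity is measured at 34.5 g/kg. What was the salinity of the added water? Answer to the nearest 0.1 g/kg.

Salt balance: 377,000×30.5 + 2,830,000×S = 3,207,000×34.5
11,498,500 + 2,830,000·S = 110,641,500
S = (110,641,500 − 11,498,500) / 2,830,000 = 35.0329 g/kg

35.0 g/kg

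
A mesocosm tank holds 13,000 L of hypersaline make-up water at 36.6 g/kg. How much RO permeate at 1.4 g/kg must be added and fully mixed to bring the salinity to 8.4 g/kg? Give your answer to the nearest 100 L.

Salt balance: 13,000×36.6 + V×1.4 = (13,000+V)×8.4
475,800 + 1.4V = 109,200 + 8.4V
366,600 = 7V
V = 52,371.43 L

52400 L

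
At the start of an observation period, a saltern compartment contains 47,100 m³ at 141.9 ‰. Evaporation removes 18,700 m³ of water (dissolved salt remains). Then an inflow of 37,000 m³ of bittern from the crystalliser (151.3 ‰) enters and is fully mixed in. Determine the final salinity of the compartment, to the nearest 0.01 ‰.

187.79 ‰

After evaporation: salt = 47,100×141.9 = 6,683,490; volume = 47,100 − 18,700 = 28,400 m³
After mixing: salt = 6,683,490 + 37,000×151.3 = 12,281,590; volume = 28,400 + 37,000 = 65,400 m³
S = 12,281,590 / 65,400 = 187.7919 ‰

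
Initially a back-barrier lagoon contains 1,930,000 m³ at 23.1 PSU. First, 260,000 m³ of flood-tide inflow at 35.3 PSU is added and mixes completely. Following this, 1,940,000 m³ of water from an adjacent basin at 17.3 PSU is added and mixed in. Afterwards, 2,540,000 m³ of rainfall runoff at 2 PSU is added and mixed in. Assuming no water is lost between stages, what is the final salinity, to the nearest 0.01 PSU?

Salt balance:
Initial salt = 1,930,000×23.1 = 44,583,000
After stage 1: salt = 44,583,000 + 260,000×35.3 = 53,761,000; volume = 2,190,000 m³; S = 24.548 PSU
After stage 2: salt = 53,761,000 + 1,940,000×17.3 = 87,323,000; volume = 4,130,000 m³; S = 21.144 PSU
After stage 3: salt = 87,323,000 + 2,540,000×2 = 92,403,000; volume = 6,670,000 m³
S = 92,403,000 / 6,670,000 = 13.8535 PSU

13.85 PSU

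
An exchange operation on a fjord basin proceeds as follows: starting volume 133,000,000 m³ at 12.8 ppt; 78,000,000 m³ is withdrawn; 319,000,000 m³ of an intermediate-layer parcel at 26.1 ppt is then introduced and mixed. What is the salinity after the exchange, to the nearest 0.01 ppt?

Remaining after removal: 55,000,000 m³ at 12.8 ppt (salt = 704,000,000)
After addition: salt = 704,000,000 + 319,000,000×26.1 = 9,029,900,000; volume = 374,000,000 m³
S = 9,029,900,000 / 374,000,000 = 24.1441 ppt

24.14 ppt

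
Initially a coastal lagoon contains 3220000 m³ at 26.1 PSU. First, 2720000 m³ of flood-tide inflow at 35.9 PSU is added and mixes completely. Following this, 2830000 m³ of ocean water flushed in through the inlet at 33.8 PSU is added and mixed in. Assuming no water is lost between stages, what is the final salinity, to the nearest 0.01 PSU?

31.62 PSU

Conserving salt mass:
Initial salt = 3,220,000×26.1 = 84,042,000
After stage 1: salt = 84,042,000 + 2,720,000×35.9 = 181,690,000; volume = 5,940,000 m³; S = 30.588 PSU
After stage 2: salt = 181,690,000 + 2,830,000×33.8 = 277,344,000; volume = 8,770,000 m³
S = 277,344,000 / 8,770,000 = 31.6242 PSU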